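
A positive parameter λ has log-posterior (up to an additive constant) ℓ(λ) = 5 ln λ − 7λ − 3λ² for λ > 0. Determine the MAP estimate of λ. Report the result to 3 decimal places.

ℓ'(λ) = 5/λ − 7 − 6λ. Setting this to zero and multiplying by λ: 6λ² + 7λ − 5 = 0.
λ = (−7 + √(7² + 4·6·5)) / (2·6) = (−7 + √169) / 12 = (−7 + 13)/12 = 1/2.
ℓ''(λ) = −5/λ² − 6 < 0, confirming a maximum.

λ̂_MAP = 0.500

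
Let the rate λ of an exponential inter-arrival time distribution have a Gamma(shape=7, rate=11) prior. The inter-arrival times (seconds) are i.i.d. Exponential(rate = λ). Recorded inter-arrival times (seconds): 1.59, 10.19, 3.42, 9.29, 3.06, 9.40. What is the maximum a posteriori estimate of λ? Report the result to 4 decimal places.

λ̂_MAP = 0.2503

The Exponential(rate=λ) likelihood is ∝ λ^n e^(−λΣtᵢ). Here n = 6 and Σtᵢ = 1.59 + 10.19 + 3.42 + 9.29 + 3.06 + 9.40 = 36.95.
Posterior ∝ λ^6e^(−11λ) · λ^6e^(−36.95λ) = λ^12e^(−47.95λ), i.e. Gamma(13, 47.95).
Mode = (a−1)/b = 12/47.95 ≈ 0.2503.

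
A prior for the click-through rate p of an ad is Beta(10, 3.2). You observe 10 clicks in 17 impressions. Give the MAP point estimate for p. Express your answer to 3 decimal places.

p̂_MAP = 0.674

Prior: Beta(10, 3.2).
Data: 10 successes in 17 trials. The binomial likelihood contributes p^10(1−p)^7, so the posterior is Beta(10+10, 3.2+7) = Beta(20, 10.2).
For Beta(a, b) with a, b > 1 the mode is (a−1)/(a+b−2) = 19/28.2 ≈ 0.674.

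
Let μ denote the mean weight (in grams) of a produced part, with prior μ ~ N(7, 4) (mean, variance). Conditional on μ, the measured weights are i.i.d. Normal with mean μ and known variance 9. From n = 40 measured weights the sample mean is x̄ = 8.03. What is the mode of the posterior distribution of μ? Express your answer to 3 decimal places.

n = 40, x̄ = 8.03.
For a Normal prior and Normal likelihood with known variance, the posterior is Normal; its mode equals its mean, the precision-weighted average.
Prior precision 1/σ₀² = 1/4 = 0.25; data precision n/σ² = 40/9.
μ̂ = (0.25·7 + (40/9)·8.03) / (0.25 + 40/9) = (6739/180)/(169/36) = 6739/845 ≈ 7.975.

μ̂_MAP = 7.975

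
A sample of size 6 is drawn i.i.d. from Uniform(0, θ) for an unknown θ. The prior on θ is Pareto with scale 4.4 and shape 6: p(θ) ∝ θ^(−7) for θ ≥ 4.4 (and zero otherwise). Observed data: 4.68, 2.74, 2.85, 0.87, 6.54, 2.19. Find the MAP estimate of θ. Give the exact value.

The Uniform(0, θ) likelihood is θ^(−n) for θ ≥ max(xᵢ), zero otherwise. Here max(xᵢ) = 6.54.
Posterior ∝ θ^(−7) · θ^(−6) = θ^(−13) on θ ≥ max(4.4, 6.54) = 6.54.
This density is strictly decreasing in θ, so the posterior mode lies at the lower boundary of the support.

θ̂_MAP = 6.54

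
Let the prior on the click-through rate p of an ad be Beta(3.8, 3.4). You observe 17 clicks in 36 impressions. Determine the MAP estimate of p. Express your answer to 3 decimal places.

p̂_MAP = 0.481

Prior: Beta(3.8, 3.4).
Data: 17 successes in 36 trials. The binomial likelihood contributes p^17(1−p)^19, so the posterior is Beta(3.8+17, 3.4+19) = Beta(20.8, 22.4).
For Beta(a, b) with a, b > 1 the mode is (a−1)/(a+b−2) = 19.8/41.2 ≈ 0.481.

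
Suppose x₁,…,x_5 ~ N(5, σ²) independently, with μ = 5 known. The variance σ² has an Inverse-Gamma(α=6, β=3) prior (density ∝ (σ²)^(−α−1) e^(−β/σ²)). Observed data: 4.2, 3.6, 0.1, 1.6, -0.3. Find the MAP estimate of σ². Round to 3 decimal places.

σ̂²_MAP = 3.803

Sum of squared deviations about the known mean: SS = (4.2−5)² + (3.6−5)² + (0.1−5)² + (1.6−5)² + (-0.3−5)² = 66.26.
The Normal likelihood contributes (σ²)^(−n/2) exp(−SS/(2σ²)), so the posterior is Inverse-Gamma(α + n/2, β + SS/2) = Inverse-Gamma(8.5, 36.13).
The mode of Inverse-Gamma(a, b) is b/(a+1) = 36.13/9.5 ≈ 3.803.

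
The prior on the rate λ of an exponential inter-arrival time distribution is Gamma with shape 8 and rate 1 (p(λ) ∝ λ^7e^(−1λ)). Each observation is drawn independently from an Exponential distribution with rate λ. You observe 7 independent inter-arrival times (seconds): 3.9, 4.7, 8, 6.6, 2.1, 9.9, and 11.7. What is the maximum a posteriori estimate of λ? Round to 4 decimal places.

λ̂_MAP = 0.2923

The Exponential(rate=λ) likelihood is ∝ λ^n e^(−λΣtᵢ). Here n = 7 and Σtᵢ = 3.9 + 4.7 + 8 + 6.6 + 2.1 + 9.9 + 11.7 = 46.9.
Posterior ∝ λ^7e^(−1λ) · λ^7e^(−46.9λ) = λ^14e^(−47.9λ), i.e. Gamma(15, 47.9).
Mode = (a−1)/b = 14/47.9 ≈ 0.2923.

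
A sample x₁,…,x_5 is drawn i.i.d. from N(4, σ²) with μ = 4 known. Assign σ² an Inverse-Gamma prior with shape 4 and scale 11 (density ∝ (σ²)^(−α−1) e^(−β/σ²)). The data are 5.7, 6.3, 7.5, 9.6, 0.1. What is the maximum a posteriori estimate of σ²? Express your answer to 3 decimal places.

σ̂²_MAP = 5.933

Sum of squared deviations about the known mean: SS = (5.7−4)² + (6.3−4)² + (7.5−4)² + (9.6−4)² + (0.1−4)² = 67.
The Normal likelihood contributes (σ²)^(−n/2) exp(−SS/(2σ²)), so the posterior is Inverse-Gamma(α + n/2, β + SS/2) = Inverse-Gamma(6.5, 44.5).
The mode of Inverse-Gamma(a, b) is b/(a+1) = 44.5/7.5 ≈ 5.933.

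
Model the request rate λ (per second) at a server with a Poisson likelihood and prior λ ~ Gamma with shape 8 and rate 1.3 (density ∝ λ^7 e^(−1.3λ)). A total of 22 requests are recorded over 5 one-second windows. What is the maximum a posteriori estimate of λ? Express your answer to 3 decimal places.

Σxᵢ = 22, n = 5.
Posterior ∝ λ^7e^(−1.3λ) · λ^22e^(−5λ) = λ^29e^(−6.3λ), i.e. Gamma(shape=30, rate=6.3).
The mode of a Gamma(a, b) with a ≥ 1 (shape–rate) is (a−1)/b = 29/6.3 ≈ 4.603.

λ̂_MAP = 4.603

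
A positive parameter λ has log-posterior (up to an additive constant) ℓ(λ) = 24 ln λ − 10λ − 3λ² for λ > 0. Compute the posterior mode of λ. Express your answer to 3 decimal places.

ℓ'(λ) = 24/λ − 10 − 6λ. Setting this to zero and multiplying by λ: 6λ² + 10λ − 24 = 0.
λ = (−10 + √(10² + 4·6·24)) / (2·6) = (−10 + √676) / 12 = (−10 + 26)/12 = 4/3.
ℓ''(λ) = −24/λ² − 6 < 0, confirming a maximum.

λ̂_MAP = 1.333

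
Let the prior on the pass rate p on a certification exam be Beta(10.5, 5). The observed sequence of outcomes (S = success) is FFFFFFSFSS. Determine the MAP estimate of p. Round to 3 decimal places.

p̂_MAP = 0.532

Prior: Beta(10.5, 5).
Data: 3 successes in 10 trials (from the sequence). The binomial likelihood contributes p^3(1−p)^7, so the posterior is Beta(10.5+3, 5+7) = Beta(13.5, 12).
For Beta(a, b) with a, b > 1 the mode is (a−1)/(a+b−2) = 12.5/23.5 ≈ 0.532.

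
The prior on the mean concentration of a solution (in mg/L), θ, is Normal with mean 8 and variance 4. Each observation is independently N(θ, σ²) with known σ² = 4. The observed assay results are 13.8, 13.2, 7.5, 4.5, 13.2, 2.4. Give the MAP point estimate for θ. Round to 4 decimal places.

θ̂_MAP = 8.9429

n = 6; x̄ = (13.8 + 13.2 + 7.5 + 4.5 + 13.2 + 2.4)/6 = 54.6/6 = 9.1.
For a Normal prior and Normal likelihood with known variance, the posterior is Normal; its mode equals its mean, the precision-weighted average.
Prior precision 1/σ₀² = 1/4 = 0.25; data precision n/σ² = 6/4 = 1.5.
θ̂ = (0.25·8 + 1.5·9.1) / (0.25 + 1.5) = 15.65/1.75 = 313/35 ≈ 8.9429.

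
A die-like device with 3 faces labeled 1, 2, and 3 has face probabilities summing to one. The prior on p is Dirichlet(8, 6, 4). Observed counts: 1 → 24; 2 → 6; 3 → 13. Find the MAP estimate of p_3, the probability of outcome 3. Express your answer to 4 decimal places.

The posterior is Dirichlet(αᵢ + nᵢ) = Dirichlet(32, 12, 17).
For a Dirichlet(a₁,…,a_K) with all aᵢ > 1, the mode has j-th component (aⱼ − 1)/(Σaᵢ − K).
Here Σaᵢ = 61 and K = 3, so p_3 = (17 − 1)/(61 − 3) = 16/58 ≈ 0.2759.

MAP estimate: 0.2759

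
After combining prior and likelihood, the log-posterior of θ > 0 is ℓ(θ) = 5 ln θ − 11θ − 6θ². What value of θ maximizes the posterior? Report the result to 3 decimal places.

ℓ'(θ) = 5/θ − 11 − 12θ. Setting this to zero and multiplying by θ: 12θ² + 11θ − 5 = 0.
θ = (−11 + √(11² + 4·12·5)) / (2·12) = (−11 + √361) / 24 = (−11 + 19)/24 = 1/3.
ℓ''(θ) = −5/θ² − 12 < 0, confirming a maximum.

θ̂_MAP = 0.333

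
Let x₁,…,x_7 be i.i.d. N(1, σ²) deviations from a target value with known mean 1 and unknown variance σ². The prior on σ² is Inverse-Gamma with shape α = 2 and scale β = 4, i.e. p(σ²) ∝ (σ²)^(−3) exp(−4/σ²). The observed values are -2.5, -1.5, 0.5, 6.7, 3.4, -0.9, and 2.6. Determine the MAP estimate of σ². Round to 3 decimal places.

Sum of squared deviations about the known mean: SS = (-2.5−1)² + (-1.5−1)² + (0.5−1)² + (6.7−1)² + (3.4−1)² + (-0.9−1)² + (2.6−1)² = 63.17.
The Normal likelihood contributes (σ²)^(−n/2) exp(−SS/(2σ²)), so the posterior is Inverse-Gamma(α + n/2, β + SS/2) = Inverse-Gamma(5.5, 35.585).
The mode of Inverse-Gamma(a, b) is b/(a+1) = 35.585/6.5 ≈ 5.475.

σ̂²_MAP = 5.475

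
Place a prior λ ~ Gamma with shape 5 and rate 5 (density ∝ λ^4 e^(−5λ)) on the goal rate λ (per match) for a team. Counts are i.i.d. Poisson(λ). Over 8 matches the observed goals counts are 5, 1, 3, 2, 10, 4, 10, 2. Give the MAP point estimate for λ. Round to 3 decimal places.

Σxᵢ = 5+1+3+2+10+4+10+2 = 37, with n = 8.
Posterior ∝ λ^4e^(−5λ) · λ^37e^(−8λ) = λ^41e^(−13λ), i.e. Gamma(shape=42, rate=13).
The mode of a Gamma(a, b) with a ≥ 1 (shape–rate) is (a−1)/b = 41/13 ≈ 3.154.

λ̂_MAP = 3.154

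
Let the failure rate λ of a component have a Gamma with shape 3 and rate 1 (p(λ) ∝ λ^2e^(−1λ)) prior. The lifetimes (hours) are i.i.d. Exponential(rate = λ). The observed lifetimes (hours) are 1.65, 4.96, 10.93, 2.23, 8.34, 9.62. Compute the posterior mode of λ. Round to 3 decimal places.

λ̂_MAP = 0.207

The Exponential(rate=λ) likelihood is ∝ λ^n e^(−λΣtᵢ). Here n = 6 and Σtᵢ = 1.65 + 4.96 + 10.93 + 2.23 + 8.34 + 9.62 = 37.73.
Posterior ∝ λ^2e^(−1λ) · λ^6e^(−37.73λ) = λ^8e^(−38.73λ), i.e. Gamma(9, 38.73).
Mode = (a−1)/b = 8/38.73 ≈ 0.207.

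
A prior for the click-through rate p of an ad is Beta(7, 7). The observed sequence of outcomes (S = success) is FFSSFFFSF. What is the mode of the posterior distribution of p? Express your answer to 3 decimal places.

Prior: Beta(7, 7).
Data: 3 successes in 9 trials (from the sequence). The binomial likelihood contributes p^3(1−p)^6, so the posterior is Beta(7+3, 7+6) = Beta(10, 13).
For Beta(a, b) with a, b > 1 the mode is (a−1)/(a+b−2) = 9/21 ≈ 0.429.

p̂_MAP = 0.429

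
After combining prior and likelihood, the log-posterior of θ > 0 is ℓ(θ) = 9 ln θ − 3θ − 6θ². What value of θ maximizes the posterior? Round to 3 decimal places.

θ̂_MAP = 0.750

ℓ'(θ) = 9/θ − 3 − 12θ. Setting this to zero and multiplying by θ: 12θ² + 3θ − 9 = 0.
θ = (−3 + √(3² + 4·12·9)) / (2·12) = (−3 + √441) / 24 = (−3 + 21)/24 = 3/4.
ℓ''(θ) = −9/θ² − 12 < 0, confirming a maximum.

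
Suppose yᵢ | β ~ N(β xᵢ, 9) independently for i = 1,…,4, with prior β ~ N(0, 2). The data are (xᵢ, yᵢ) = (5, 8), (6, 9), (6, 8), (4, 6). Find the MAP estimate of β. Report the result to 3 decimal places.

β̂_MAP = 1.413

log p(β | y) = −Σ(yᵢ − βxᵢ)²/(2·9) − β²/(2·2) + const.
Setting the derivative to zero: Σxᵢ(yᵢ − βxᵢ)/9 − β/2 = 0, so β = Σxᵢyᵢ / (Σxᵢ² + σ²/τ²).
Σxᵢyᵢ = 5·8 + 6·9 + 6·8 + 4·6 = 166; Σxᵢ² = 113; σ²/τ² = 4.5.
β̂_MAP = 166 / (113 + 4.5) = 166/117.5 ≈ 1.413.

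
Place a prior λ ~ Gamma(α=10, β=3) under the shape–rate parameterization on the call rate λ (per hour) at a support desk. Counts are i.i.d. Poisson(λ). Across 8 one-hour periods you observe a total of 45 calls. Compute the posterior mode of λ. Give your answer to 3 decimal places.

λ̂_MAP = 4.909

Σxᵢ = 45, n = 8.
Posterior ∝ λ^9e^(−3λ) · λ^45e^(−8λ) = λ^54e^(−11λ), i.e. Gamma(shape=55, rate=11).
The mode of a Gamma(a, b) with a ≥ 1 (shape–rate) is (a−1)/b = 54/11 ≈ 4.909.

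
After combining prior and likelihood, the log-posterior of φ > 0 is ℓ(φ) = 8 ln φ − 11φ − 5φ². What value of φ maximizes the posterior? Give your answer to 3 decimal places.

ℓ'(φ) = 8/φ − 11 − 10φ. Setting this to zero and multiplying by φ: 10φ² + 11φ − 8 = 0.
φ = (−11 + √(11² + 4·10·8)) / (2·10) = (−11 + √441) / 20 = (−11 + 21)/20 = 1/2.
ℓ''(φ) = −8/φ² − 10 < 0, confirming a maximum.

φ̂_MAP = 0.500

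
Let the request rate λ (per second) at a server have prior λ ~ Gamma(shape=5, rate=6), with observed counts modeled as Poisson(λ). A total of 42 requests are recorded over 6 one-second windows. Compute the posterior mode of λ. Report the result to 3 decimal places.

λ̂_MAP = 3.833

Σxᵢ = 42, n = 6.
Posterior ∝ λ^4e^(−6λ) · λ^42e^(−6λ) = λ^46e^(−12λ), i.e. Gamma(shape=47, rate=12).
The mode of a Gamma(a, b) with a ≥ 1 (shape–rate) is (a−1)/b = 46/12 ≈ 3.833.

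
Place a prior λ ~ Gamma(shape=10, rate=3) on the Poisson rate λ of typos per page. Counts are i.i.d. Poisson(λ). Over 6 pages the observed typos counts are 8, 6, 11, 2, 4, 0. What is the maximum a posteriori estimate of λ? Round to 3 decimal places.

Σxᵢ = 8+6+11+2+4+0 = 31, with n = 6.
Posterior ∝ λ^9e^(−3λ) · λ^31e^(−6λ) = λ^40e^(−9λ), i.e. Gamma(shape=41, rate=9).
The mode of a Gamma(a, b) with a ≥ 1 (shape–rate) is (a−1)/b = 40/9 ≈ 4.444.

λ̂_MAP = 4.444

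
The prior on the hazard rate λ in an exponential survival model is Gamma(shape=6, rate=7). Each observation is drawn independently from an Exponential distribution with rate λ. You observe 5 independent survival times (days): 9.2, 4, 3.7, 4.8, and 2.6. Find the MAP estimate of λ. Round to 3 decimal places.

λ̂_MAP = 0.319

The Exponential(rate=λ) likelihood is ∝ λ^n e^(−λΣtᵢ). Here n = 5 and Σtᵢ = 9.2 + 4 + 3.7 + 4.8 + 2.6 = 24.3.
Posterior ∝ λ^5e^(−7λ) · λ^5e^(−24.3λ) = λ^10e^(−31.3λ), i.e. Gamma(11, 31.3).
Mode = (a−1)/b = 10/31.3 ≈ 0.319.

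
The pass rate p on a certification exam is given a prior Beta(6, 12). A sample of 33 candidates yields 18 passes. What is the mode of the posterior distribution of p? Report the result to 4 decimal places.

p̂_MAP = 0.4694

Prior: Beta(6, 12).
Data: 18 successes in 33 trials. The binomial likelihood contributes p^18(1−p)^15, so the posterior is Beta(6+18, 12+15) = Beta(24, 27).
For Beta(a, b) with a, b > 1 the mode is (a−1)/(a+b−2) = 23/49 ≈ 0.4694.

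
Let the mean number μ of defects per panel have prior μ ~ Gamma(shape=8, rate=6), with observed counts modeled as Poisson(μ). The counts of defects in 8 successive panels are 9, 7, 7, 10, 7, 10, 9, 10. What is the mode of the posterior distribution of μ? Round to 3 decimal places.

Σxᵢ = 9+7+7+10+7+10+9+10 = 69, with n = 8.
Posterior ∝ μ^7e^(−6μ) · μ^69e^(−8μ) = μ^76e^(−14μ), i.e. Gamma(shape=77, rate=14).
The mode of a Gamma(a, b) with a ≥ 1 (shape–rate) is (a−1)/b = 76/14 ≈ 5.429.

μ̂_MAP = 5.429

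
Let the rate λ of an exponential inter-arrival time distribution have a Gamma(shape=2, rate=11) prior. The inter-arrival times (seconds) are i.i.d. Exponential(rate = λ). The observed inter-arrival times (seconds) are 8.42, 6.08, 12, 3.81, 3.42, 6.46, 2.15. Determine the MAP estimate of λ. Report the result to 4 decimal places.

λ̂_MAP = 0.1500

The Exponential(rate=λ) likelihood is ∝ λ^n e^(−λΣtᵢ). Here n = 7 and Σtᵢ = 8.42 + 6.08 + 12 + 3.81 + 3.42 + 6.46 + 2.15 = 42.34.
Posterior ∝ λe^(−11λ) · λ^7e^(−42.34λ) = λ^8e^(−53.34λ), i.e. Gamma(9, 53.34).
Mode = (a−1)/b = 8/53.34 ≈ 0.1500.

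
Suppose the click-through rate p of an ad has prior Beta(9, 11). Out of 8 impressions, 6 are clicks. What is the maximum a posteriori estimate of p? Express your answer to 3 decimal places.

p̂_MAP = 0.538

Prior: Beta(9, 11).
Data: 6 successes in 8 trials. The binomial likelihood contributes p^6(1−p)^2, so the posterior is Beta(9+6, 11+2) = Beta(15, 13).
For Beta(a, b) with a, b > 1 the mode is (a−1)/(a+b−2) = 14/26 ≈ 0.538.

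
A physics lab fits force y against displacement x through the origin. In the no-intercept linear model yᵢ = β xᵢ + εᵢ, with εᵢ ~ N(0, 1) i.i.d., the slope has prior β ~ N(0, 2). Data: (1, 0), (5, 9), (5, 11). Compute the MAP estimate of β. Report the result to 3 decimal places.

log p(β | y) = −Σ(yᵢ − βxᵢ)²/(2·1) − β²/(2·2) + const.
Setting the derivative to zero: Σxᵢ(yᵢ − βxᵢ)/1 − β/2 = 0, so β = Σxᵢyᵢ / (Σxᵢ² + σ²/τ²).
Σxᵢyᵢ = 1·0 + 5·9 + 5·11 = 100; Σxᵢ² = 51; σ²/τ² = 0.5.
β̂_MAP = 100 / (51 + 0.5) = 100/51.5 ≈ 1.942.

β̂_MAP = 1.942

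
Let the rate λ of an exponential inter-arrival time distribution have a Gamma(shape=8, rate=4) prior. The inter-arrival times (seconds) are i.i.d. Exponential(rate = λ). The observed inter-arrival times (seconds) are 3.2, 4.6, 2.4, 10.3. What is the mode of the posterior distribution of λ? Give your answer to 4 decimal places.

The Exponential(rate=λ) likelihood is ∝ λ^n e^(−λΣtᵢ). Here n = 4 and Σtᵢ = 3.2 + 4.6 + 2.4 + 10.3 = 20.5.
Posterior ∝ λ^7e^(−4λ) · λ^4e^(−20.5λ) = λ^11e^(−24.5λ), i.e. Gamma(12, 24.5).
Mode = (a−1)/b = 11/24.5 ≈ 0.4490.

λ̂_MAP = 0.4490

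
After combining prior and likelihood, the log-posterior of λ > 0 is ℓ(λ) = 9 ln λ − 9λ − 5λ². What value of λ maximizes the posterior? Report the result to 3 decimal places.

λ̂_MAP = 0.600

ℓ'(λ) = 9/λ − 9 − 10λ. Setting this to zero and multiplying by λ: 10λ² + 9λ − 9 = 0.
λ = (−9 + √(9² + 4·10·9)) / (2·10) = (−9 + √441) / 20 = (−9 + 21)/20 = 3/5.
ℓ''(λ) = −9/λ² − 10 < 0, confirming a maximum.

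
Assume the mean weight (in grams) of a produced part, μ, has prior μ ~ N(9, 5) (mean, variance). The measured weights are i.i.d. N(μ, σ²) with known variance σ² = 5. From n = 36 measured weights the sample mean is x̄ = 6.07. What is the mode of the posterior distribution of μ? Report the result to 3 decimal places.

μ̂_MAP = 6.149

n = 36, x̄ = 6.07.
For a Normal prior and Normal likelihood with known variance, the posterior is Normal; its mode equals its mean, the precision-weighted average.
Prior precision 1/σ₀² = 1/5 = 0.2; data precision n/σ² = 36/5 = 7.2.
μ̂ = (0.2·9 + 7.2·6.07) / (0.2 + 7.2) = 45.504/7.4 = 5688/925 ≈ 6.149.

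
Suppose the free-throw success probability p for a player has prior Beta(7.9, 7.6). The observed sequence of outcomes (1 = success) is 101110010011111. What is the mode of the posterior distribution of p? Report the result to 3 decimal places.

Prior: Beta(7.9, 7.6).
Data: 10 successes in 15 trials (from the sequence). The binomial likelihood contributes p^10(1−p)^5, so the posterior is Beta(7.9+10, 7.6+5) = Beta(17.9, 12.6).
For Beta(a, b) with a, b > 1 the mode is (a−1)/(a+b−2) = 16.9/28.5 ≈ 0.593.

p̂_MAP = 0.593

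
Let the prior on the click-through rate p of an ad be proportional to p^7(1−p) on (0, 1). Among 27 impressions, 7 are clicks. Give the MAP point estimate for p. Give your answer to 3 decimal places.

p̂_MAP = 0.400

The prior density ∝ p^7(1−p)^1 is the kernel of Beta(8, 2).
Data: 7 successes in 27 trials. The binomial likelihood contributes p^7(1−p)^20, so the posterior is Beta(8+7, 2+20) = Beta(15, 22).
For Beta(a, b) with a, b > 1 the mode is (a−1)/(a+b−2) = 14/35 ≈ 0.400.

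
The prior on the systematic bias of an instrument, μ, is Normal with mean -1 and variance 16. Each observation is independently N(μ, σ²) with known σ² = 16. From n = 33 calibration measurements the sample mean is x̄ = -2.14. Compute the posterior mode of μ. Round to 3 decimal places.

n = 33, x̄ = -2.14.
For a Normal prior and Normal likelihood with known variance, the posterior is Normal; its mode equals its mean, the precision-weighted average.
Prior precision 1/σ₀² = 1/16 = 0.0625; data precision n/σ² = 33/16 = 2.0625.
μ̂ = (0.0625·(-1) + 2.0625·(-2.14)) / (0.0625 + 2.0625) = (-4.47625)/2.125 = -3581/1700 ≈ -2.106.

μ̂_MAP = -2.106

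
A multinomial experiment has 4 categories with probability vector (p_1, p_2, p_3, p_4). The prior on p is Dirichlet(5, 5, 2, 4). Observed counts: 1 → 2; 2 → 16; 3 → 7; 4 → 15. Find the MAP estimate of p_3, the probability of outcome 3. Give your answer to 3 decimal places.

The posterior is Dirichlet(αᵢ + nᵢ) = Dirichlet(7, 21, 9, 19).
For a Dirichlet(a₁,…,a_K) with all aᵢ > 1, the mode has j-th component (aⱼ − 1)/(Σaᵢ − K).
Here Σaᵢ = 56 and K = 4, so p_3 = (9 − 1)/(56 − 4) = 8/52 ≈ 0.154.

MAP estimate: 0.154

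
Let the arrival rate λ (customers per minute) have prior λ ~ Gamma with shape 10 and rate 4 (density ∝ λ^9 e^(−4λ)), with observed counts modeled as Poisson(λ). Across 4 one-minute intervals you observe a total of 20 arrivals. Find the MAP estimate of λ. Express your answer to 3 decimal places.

Σxᵢ = 20, n = 4.
Posterior ∝ λ^9e^(−4λ) · λ^20e^(−4λ) = λ^29e^(−8λ), i.e. Gamma(shape=30, rate=8).
The mode of a Gamma(a, b) with a ≥ 1 (shape–rate) is (a−1)/b = 29/8 ≈ 3.625.

λ̂_MAP = 3.625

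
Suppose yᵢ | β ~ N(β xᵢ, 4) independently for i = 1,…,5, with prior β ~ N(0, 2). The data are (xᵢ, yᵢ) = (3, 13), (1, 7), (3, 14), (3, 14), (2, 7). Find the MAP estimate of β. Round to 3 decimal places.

β̂_MAP = 4.235

log p(β | y) = −Σ(yᵢ − βxᵢ)²/(2·4) − β²/(2·2) + const.
Setting the derivative to zero: Σxᵢ(yᵢ − βxᵢ)/4 − β/2 = 0, so β = Σxᵢyᵢ / (Σxᵢ² + σ²/τ²).
Σxᵢyᵢ = 3·13 + 1·7 + 3·14 + 3·14 + 2·7 = 144; Σxᵢ² = 32; σ²/τ² = 2.
β̂_MAP = 144 / (32 + 2) = 144/34 ≈ 4.235.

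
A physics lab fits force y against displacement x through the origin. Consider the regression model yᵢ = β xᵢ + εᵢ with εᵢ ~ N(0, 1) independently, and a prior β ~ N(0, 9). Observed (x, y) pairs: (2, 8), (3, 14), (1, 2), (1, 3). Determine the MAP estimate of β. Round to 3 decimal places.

β̂_MAP = 4.169

log p(β | y) = −Σ(yᵢ − βxᵢ)²/(2·1) − β²/(2·9) + const.
Setting the derivative to zero: Σxᵢ(yᵢ − βxᵢ)/1 − β/9 = 0, so β = Σxᵢyᵢ / (Σxᵢ² + σ²/τ²).
Σxᵢyᵢ = 2·8 + 3·14 + 1·2 + 1·3 = 63; Σxᵢ² = 15; σ²/τ² = 1/9.
β̂_MAP = 63 / (15 + 1/9) = 63/(136/9) = 567/136 ≈ 4.169.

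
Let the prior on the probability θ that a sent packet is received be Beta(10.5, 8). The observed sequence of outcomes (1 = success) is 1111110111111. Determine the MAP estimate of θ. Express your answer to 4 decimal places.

θ̂_MAP = 0.7288

Prior: Beta(10.5, 8).
Data: 12 successes in 13 trials (from the sequence). The binomial likelihood contributes θ^12(1−θ)^1, so the posterior is Beta(10.5+12, 8+1) = Beta(22.5, 9).
For Beta(a, b) with a, b > 1 the mode is (a−1)/(a+b−2) = 21.5/29.5 ≈ 0.7288.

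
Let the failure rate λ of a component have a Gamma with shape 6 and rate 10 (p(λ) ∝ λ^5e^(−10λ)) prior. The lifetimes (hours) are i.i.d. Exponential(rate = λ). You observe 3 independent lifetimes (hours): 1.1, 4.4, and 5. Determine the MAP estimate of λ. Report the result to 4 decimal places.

λ̂_MAP = 0.3902

The Exponential(rate=λ) likelihood is ∝ λ^n e^(−λΣtᵢ). Here n = 3 and Σtᵢ = 1.1 + 4.4 + 5 = 10.5.
Posterior ∝ λ^5e^(−10λ) · λ^3e^(−10.5λ) = λ^8e^(−20.5λ), i.e. Gamma(9, 20.5).
Mode = (a−1)/b = 8/20.5 ≈ 0.3902.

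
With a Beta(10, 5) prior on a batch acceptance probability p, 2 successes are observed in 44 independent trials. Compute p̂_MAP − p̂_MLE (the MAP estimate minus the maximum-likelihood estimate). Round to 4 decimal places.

Posterior is Beta(12, 47); MAP = (12−1)/(59−2) = 11/57 ≈ 0.19298.
MLE ignores the prior: p̂_MLE = k/n = 2/44 ≈ 0.04545.
Difference = 11/57 − 2/44 = 185/1254 ≈ 0.1475.

MAP − MLE = 0.1475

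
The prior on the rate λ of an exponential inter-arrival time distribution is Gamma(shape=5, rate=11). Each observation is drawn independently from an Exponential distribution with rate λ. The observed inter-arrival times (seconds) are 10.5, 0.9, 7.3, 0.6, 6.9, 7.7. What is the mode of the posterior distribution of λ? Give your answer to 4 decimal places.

The Exponential(rate=λ) likelihood is ∝ λ^n e^(−λΣtᵢ). Here n = 6 and Σtᵢ = 10.5 + 0.9 + 7.3 + 0.6 + 6.9 + 7.7 = 33.9.
Posterior ∝ λ^4e^(−11λ) · λ^6e^(−33.9λ) = λ^10e^(−44.9λ), i.e. Gamma(11, 44.9).
Mode = (a−1)/b = 10/44.9 ≈ 0.2227.

λ̂_MAP = 0.2227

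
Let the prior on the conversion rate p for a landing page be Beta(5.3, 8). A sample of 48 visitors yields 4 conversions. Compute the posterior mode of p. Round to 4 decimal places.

Prior: Beta(5.3, 8).
Data: 4 successes in 48 trials. The binomial likelihood contributes p^4(1−p)^44, so the posterior is Beta(5.3+4, 8+44) = Beta(9.3, 52).
For Beta(a, b) with a, b > 1 the mode is (a−1)/(a+b−2) = 8.3/59.3 ≈ 0.1400.

p̂_MAP = 0.1400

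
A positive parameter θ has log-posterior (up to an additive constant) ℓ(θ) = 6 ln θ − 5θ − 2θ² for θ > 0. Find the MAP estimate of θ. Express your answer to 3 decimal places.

θ̂_MAP = 0.750

ℓ'(θ) = 6/θ − 5 − 4θ. Setting this to zero and multiplying by θ: 4θ² + 5θ − 6 = 0.
θ = (−5 + √(5² + 4·4·6)) / (2·4) = (−5 + √121) / 8 = (−5 + 11)/8 = 3/4.
ℓ''(θ) = −6/θ² − 4 < 0, confirming a maximum.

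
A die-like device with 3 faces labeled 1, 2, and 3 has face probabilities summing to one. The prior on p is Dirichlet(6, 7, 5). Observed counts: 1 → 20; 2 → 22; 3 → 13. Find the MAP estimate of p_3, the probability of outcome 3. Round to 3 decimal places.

The posterior is Dirichlet(αᵢ + nᵢ) = Dirichlet(26, 29, 18).
For a Dirichlet(a₁,…,a_K) with all aᵢ > 1, the mode has j-th component (aⱼ − 1)/(Σaᵢ − K).
Here Σaᵢ = 73 and K = 3, so p_3 = (18 − 1)/(73 − 3) = 17/70 ≈ 0.243.

MAP estimate: 0.243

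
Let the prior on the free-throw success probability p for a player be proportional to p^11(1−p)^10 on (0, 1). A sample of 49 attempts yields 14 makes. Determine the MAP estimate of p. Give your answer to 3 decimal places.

The prior density ∝ p^11(1−p)^10 is the kernel of Beta(12, 11).
Data: 14 successes in 49 trials. The binomial likelihood contributes p^14(1−p)^35, so the posterior is Beta(12+14, 11+35) = Beta(26, 46).
For Beta(a, b) with a, b > 1 the mode is (a−1)/(a+b−2) = 25/70 ≈ 0.357.

p̂_MAP = 0.357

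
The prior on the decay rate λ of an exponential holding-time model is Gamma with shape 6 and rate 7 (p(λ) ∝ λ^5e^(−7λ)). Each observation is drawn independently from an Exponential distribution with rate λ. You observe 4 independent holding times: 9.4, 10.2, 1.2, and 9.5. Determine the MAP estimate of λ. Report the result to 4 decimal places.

The Exponential(rate=λ) likelihood is ∝ λ^n e^(−λΣtᵢ). Here n = 4 and Σtᵢ = 9.4 + 10.2 + 1.2 + 9.5 = 30.3.
Posterior ∝ λ^5e^(−7λ) · λ^4e^(−30.3λ) = λ^9e^(−37.3λ), i.e. Gamma(10, 37.3).
Mode = (a−1)/b = 9/37.3 ≈ 0.2413.

λ̂_MAP = 0.2413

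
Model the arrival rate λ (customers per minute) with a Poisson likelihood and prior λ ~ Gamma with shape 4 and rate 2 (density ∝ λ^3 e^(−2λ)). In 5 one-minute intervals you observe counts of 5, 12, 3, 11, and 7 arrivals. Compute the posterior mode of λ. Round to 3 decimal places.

Σxᵢ = 5+12+3+11+7 = 38, with n = 5.
Posterior ∝ λ^3e^(−2λ) · λ^38e^(−5λ) = λ^41e^(−7λ), i.e. Gamma(shape=42, rate=7).
The mode of a Gamma(a, b) with a ≥ 1 (shape–rate) is (a−1)/b = 41/7 ≈ 5.857.

λ̂_MAP = 5.857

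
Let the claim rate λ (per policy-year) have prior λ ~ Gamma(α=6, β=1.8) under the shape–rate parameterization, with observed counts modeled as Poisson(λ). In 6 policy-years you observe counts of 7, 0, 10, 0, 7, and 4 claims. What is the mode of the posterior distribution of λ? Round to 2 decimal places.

λ̂_MAP = 4.23

Σxᵢ = 7+0+10+0+7+4 = 28, with n = 6.
Posterior ∝ λ^5e^(−1.8λ) · λ^28e^(−6λ) = λ^33e^(−7.8λ), i.e. Gamma(shape=34, rate=7.8).
The mode of a Gamma(a, b) with a ≥ 1 (shape–rate) is (a−1)/b = 33/7.8 ≈ 4.23.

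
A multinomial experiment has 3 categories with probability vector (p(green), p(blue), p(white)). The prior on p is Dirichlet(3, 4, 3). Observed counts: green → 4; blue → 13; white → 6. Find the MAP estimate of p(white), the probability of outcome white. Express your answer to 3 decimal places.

MAP estimate of p(white) = 0.267

The posterior is Dirichlet(αᵢ + nᵢ) = Dirichlet(7, 17, 9).
For a Dirichlet(a₁,…,a_K) with all aᵢ > 1, the mode has j-th component (aⱼ − 1)/(Σaᵢ − K).
Here Σaᵢ = 33 and K = 3, so p(white) = (9 − 1)/(33 − 3) = 8/30 ≈ 0.267.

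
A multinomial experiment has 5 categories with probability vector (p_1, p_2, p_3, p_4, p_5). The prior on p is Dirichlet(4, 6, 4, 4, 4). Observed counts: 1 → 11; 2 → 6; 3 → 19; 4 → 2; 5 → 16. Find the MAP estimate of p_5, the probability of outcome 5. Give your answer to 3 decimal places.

The posterior is Dirichlet(αᵢ + nᵢ) = Dirichlet(15, 12, 23, 6, 20).
For a Dirichlet(a₁,…,a_K) with all aᵢ > 1, the mode has j-th component (aⱼ − 1)/(Σaᵢ − K).
Here Σaᵢ = 76 and K = 5, so p_5 = (20 − 1)/(76 − 5) = 19/71 ≈ 0.268.

MAP estimate: 0.268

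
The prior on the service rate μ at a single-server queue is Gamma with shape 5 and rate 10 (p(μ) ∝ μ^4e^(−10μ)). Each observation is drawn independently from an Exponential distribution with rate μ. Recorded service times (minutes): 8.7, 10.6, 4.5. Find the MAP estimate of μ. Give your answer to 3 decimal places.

The Exponential(rate=μ) likelihood is ∝ μ^n e^(−μΣtᵢ). Here n = 3 and Σtᵢ = 8.7 + 10.6 + 4.5 = 23.8.
Posterior ∝ μ^4e^(−10μ) · μ^3e^(−23.8μ) = μ^7e^(−33.8μ), i.e. Gamma(8, 33.8).
Mode = (a−1)/b = 7/33.8 ≈ 0.207.

μ̂_MAP = 0.207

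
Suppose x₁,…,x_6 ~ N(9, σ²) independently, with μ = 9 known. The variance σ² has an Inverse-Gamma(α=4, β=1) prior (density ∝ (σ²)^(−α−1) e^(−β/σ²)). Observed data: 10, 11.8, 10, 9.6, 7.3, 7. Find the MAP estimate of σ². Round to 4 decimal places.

σ̂²_MAP = 1.1931

Sum of squared deviations about the known mean: SS = (10−9)² + (11.8−9)² + (10−9)² + (9.6−9)² + (7.3−9)² + (7−9)² = 17.09.
The Normal likelihood contributes (σ²)^(−n/2) exp(−SS/(2σ²)), so the posterior is Inverse-Gamma(α + n/2, β + SS/2) = Inverse-Gamma(7, 9.545).
The mode of Inverse-Gamma(a, b) is b/(a+1) = 9.545/8 ≈ 1.1931.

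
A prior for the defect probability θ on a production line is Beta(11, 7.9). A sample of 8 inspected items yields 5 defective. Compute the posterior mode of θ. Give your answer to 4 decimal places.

Prior: Beta(11, 7.9).
Data: 5 successes in 8 trials. The binomial likelihood contributes θ^5(1−θ)^3, so the posterior is Beta(11+5, 7.9+3) = Beta(16, 10.9).
For Beta(a, b) with a, b > 1 the mode is (a−1)/(a+b−2) = 15/24.9 ≈ 0.6024.

θ̂_MAP = 0.6024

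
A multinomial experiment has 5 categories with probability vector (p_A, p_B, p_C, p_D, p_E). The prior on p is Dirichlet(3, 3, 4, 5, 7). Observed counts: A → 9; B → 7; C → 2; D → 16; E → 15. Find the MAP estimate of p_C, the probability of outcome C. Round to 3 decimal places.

The posterior is Dirichlet(αᵢ + nᵢ) = Dirichlet(12, 10, 6, 21, 22).
For a Dirichlet(a₁,…,a_K) with all aᵢ > 1, the mode has j-th component (aⱼ − 1)/(Σaᵢ − K).
Here Σaᵢ = 71 and K = 5, so p_C = (6 − 1)/(71 − 5) = 5/66 ≈ 0.076.

MAP estimate of p_C = 0.076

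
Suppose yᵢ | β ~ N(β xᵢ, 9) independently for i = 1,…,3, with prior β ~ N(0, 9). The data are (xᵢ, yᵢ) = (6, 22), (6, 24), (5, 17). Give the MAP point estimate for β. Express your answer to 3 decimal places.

β̂_MAP = 3.684

log p(β | y) = −Σ(yᵢ − βxᵢ)²/(2·9) − β²/(2·9) + const.
Setting the derivative to zero: Σxᵢ(yᵢ − βxᵢ)/9 − β/9 = 0, so β = Σxᵢyᵢ / (Σxᵢ² + σ²/τ²).
Σxᵢyᵢ = 6·22 + 6·24 + 5·17 = 361; Σxᵢ² = 97; σ²/τ² = 1.
β̂_MAP = 361 / (97 + 1) = 361/98 ≈ 3.684.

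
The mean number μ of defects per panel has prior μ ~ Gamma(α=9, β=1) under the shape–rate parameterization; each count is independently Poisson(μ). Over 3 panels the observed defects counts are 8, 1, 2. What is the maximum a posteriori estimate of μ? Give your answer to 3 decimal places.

Σxᵢ = 8+1+2 = 11, with n = 3.
Posterior ∝ μ^8e^(−1μ) · μ^11e^(−3μ) = μ^19e^(−4μ), i.e. Gamma(shape=20, rate=4).
The mode of a Gamma(a, b) with a ≥ 1 (shape–rate) is (a−1)/b = 19/4 ≈ 4.750.

μ̂_MAP = 4.750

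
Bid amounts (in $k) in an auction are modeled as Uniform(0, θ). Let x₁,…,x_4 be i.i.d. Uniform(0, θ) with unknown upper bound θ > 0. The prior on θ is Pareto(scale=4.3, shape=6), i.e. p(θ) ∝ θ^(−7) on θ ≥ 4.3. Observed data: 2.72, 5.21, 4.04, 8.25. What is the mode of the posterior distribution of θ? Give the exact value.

The Uniform(0, θ) likelihood is θ^(−n) for θ ≥ max(xᵢ), zero otherwise. Here max(xᵢ) = 8.25.
Posterior ∝ θ^(−7) · θ^(−4) = θ^(−11) on θ ≥ max(4.3, 8.25) = 8.25.
This density is strictly decreasing in θ, so the posterior mode lies at the lower boundary of the support.

θ̂_MAP = 8.25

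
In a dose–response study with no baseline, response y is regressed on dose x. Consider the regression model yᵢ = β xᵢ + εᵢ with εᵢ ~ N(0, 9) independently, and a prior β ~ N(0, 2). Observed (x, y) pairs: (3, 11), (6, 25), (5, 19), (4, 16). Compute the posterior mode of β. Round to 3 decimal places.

β̂_MAP = 3.779

log p(β | y) = −Σ(yᵢ − βxᵢ)²/(2·9) − β²/(2·2) + const.
Setting the derivative to zero: Σxᵢ(yᵢ − βxᵢ)/9 − β/2 = 0, so β = Σxᵢyᵢ / (Σxᵢ² + σ²/τ²).
Σxᵢyᵢ = 3·11 + 6·25 + 5·19 + 4·16 = 342; Σxᵢ² = 86; σ²/τ² = 4.5.
β̂_MAP = 342 / (86 + 4.5) = 342/90.5 ≈ 3.779.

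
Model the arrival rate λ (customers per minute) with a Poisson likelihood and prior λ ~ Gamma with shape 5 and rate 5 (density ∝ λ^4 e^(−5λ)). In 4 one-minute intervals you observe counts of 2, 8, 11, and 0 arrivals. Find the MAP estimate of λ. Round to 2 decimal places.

Σxᵢ = 2+8+11+0 = 21, with n = 4.
Posterior ∝ λ^4e^(−5λ) · λ^21e^(−4λ) = λ^25e^(−9λ), i.e. Gamma(shape=26, rate=9).
The mode of a Gamma(a, b) with a ≥ 1 (shape–rate) is (a−1)/b = 25/9 ≈ 2.78.

λ̂_MAP = 2.78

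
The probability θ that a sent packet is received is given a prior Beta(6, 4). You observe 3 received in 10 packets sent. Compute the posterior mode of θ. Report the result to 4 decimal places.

θ̂_MAP = 0.4444

Prior: Beta(6, 4).
Data: 3 successes in 10 trials. The binomial likelihood contributes θ^3(1−θ)^7, so the posterior is Beta(6+3, 4+7) = Beta(9, 11).
For Beta(a, b) with a, b > 1 the mode is (a−1)/(a+b−2) = 8/18 ≈ 0.4444.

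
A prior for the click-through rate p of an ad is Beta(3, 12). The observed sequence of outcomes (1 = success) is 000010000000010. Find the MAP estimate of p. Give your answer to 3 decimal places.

Prior: Beta(3, 12).
Data: 2 successes in 15 trials (from the sequence). The binomial likelihood contributes p^2(1−p)^13, so the posterior is Beta(3+2, 12+13) = Beta(5, 25).
For Beta(a, b) with a, b > 1 the mode is (a−1)/(a+b−2) = 4/28 ≈ 0.143.

p̂_MAP = 0.143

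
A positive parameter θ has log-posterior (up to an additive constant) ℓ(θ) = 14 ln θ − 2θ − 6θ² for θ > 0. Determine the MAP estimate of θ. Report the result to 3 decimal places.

θ̂_MAP = 1.000

ℓ'(θ) = 14/θ − 2 − 12θ. Setting this to zero and multiplying by θ: 12θ² + 2θ − 14 = 0.
θ = (−2 + √(2² + 4·12·14)) / (2·12) = (−2 + √676) / 24 = (−2 + 26)/24 = 1.
ℓ''(θ) = −14/θ² − 12 < 0, confirming a maximum.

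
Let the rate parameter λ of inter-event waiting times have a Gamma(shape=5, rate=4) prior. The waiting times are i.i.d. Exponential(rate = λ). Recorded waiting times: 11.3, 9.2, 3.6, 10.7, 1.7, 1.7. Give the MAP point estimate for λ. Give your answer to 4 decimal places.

λ̂_MAP = 0.2370

The Exponential(rate=λ) likelihood is ∝ λ^n e^(−λΣtᵢ). Here n = 6 and Σtᵢ = 11.3 + 9.2 + 3.6 + 10.7 + 1.7 + 1.7 = 38.2.
Posterior ∝ λ^4e^(−4λ) · λ^6e^(−38.2λ) = λ^10e^(−42.2λ), i.e. Gamma(11, 42.2).
Mode = (a−1)/b = 10/42.2 ≈ 0.2370.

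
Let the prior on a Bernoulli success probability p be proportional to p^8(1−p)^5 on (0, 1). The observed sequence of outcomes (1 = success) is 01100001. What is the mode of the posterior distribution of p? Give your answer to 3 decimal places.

The prior density ∝ p^8(1−p)^5 is the kernel of Beta(9, 6).
Data: 3 successes in 8 trials (from the sequence). The binomial likelihood contributes p^3(1−p)^5, so the posterior is Beta(9+3, 6+5) = Beta(12, 11).
For Beta(a, b) with a, b > 1 the mode is (a−1)/(a+b−2) = 11/21 ≈ 0.524.

p̂_MAP = 0.524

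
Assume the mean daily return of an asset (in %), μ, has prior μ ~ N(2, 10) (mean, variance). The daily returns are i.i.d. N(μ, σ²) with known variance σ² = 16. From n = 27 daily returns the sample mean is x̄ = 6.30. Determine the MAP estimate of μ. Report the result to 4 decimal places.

n = 27, x̄ = 6.30.
For a Normal prior and Normal likelihood with known variance, the posterior is Normal; its mode equals its mean, the precision-weighted average.
Prior precision 1/σ₀² = 1/10 = 0.1; data precision n/σ² = 27/16 = 1.6875.
μ̂ = (0.1·2 + 1.6875·6.3) / (0.1 + 1.6875) = 10.83125/1.7875 = 1733/286 ≈ 6.0594.

μ̂_MAP = 6.0594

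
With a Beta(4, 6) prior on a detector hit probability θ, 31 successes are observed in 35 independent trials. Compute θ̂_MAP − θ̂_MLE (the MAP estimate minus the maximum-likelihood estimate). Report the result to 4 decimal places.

Posterior is Beta(35, 10); MAP = (35−1)/(45−2) = 34/43 ≈ 0.79070.
MLE ignores the prior: θ̂_MLE = k/n = 31/35 ≈ 0.88571.
Difference = 34/43 − 31/35 = -143/1505 ≈ -0.0950.

MAP − MLE = -0.0950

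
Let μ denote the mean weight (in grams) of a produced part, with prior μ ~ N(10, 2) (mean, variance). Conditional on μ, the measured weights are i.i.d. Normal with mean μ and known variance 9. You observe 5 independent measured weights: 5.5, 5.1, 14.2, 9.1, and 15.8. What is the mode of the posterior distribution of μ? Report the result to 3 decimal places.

n = 5; x̄ = (5.5 + 5.1 + 14.2 + 9.1 + 15.8)/5 = 49.7/5 = 9.94.
For a Normal prior and Normal likelihood with known variance, the posterior is Normal; its mode equals its mean, the precision-weighted average.
Prior precision 1/σ₀² = 1/2 = 0.5; data precision n/σ² = 5/9.
μ̂ = (0.5·10 + (5/9)·9.94) / (0.5 + 5/9) = (947/90)/(19/18) = 947/95 ≈ 9.968.

μ̂_MAP = 9.968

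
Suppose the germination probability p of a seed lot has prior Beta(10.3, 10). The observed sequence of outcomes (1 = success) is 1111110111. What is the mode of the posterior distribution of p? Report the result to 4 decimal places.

p̂_MAP = 0.6466

Prior: Beta(10.3, 10).
Data: 9 successes in 10 trials (from the sequence). The binomial likelihood contributes p^9(1−p)^1, so the posterior is Beta(10.3+9, 10+1) = Beta(19.3, 11).
For Beta(a, b) with a, b > 1 the mode is (a−1)/(a+b−2) = 18.3/28.3 ≈ 0.6466.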